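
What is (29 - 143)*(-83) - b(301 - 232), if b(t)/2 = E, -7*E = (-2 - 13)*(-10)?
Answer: 66534/7 ≈ 9504.9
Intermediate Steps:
E = -150/7 (E = -(-2 - 13)*(-10)/7 = -(-15)*(-10)/7 = -⅐*150 = -150/7 ≈ -21.429)
b(t) = -300/7 (b(t) = 2*(-150/7) = -300/7)
(29 - 143)*(-83) - b(301 - 232) = (29 - 143)*(-83) - 1*(-300/7) = -114*(-83) + 300/7 = 9462 + 300/7 = 66534/7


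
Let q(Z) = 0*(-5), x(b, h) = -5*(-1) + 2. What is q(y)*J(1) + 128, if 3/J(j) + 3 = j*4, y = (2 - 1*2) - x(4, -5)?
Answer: 128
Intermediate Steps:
x(b, h) = 7 (x(b, h) = 5 + 2 = 7)
y = -7 (y = (2 - 1*2) - 1*7 = (2 - 2) - 7 = 0 - 7 = -7)
q(Z) = 0
J(j) = 3/(-3 + 4*j) (J(j) = 3/(-3 + j*4) = 3/(-3 + 4*j))
q(y)*J(1) + 128 = 0*(3/(-3 + 4*1)) + 128 = 0*(3/(-3 + 4)) + 128 = 0*(3/1) + 128 = 0*(3*1) + 128 = 0*3 + 128 = 0 + 128 = 128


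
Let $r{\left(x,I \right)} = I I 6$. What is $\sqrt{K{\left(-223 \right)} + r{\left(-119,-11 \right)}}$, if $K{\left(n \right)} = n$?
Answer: $\sqrt{503} \approx 22.428$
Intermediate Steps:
$r{\left(x,I \right)} = 6 I^{2}$ ($r{\left(x,I \right)} = I^{2} \cdot 6 = 6 I^{2}$)
$\sqrt{K{\left(-223 \right)} + r{\left(-119,-11 \right)}} = \sqrt{-223 + 6 \left(-11\right)^{2}} = \sqrt{-223 + 6 \cdot 121} = \sqrt{-223 + 726} = \sqrt{503}$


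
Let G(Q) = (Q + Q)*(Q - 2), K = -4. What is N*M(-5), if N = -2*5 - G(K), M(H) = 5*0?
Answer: 0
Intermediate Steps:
G(Q) = 2*Q*(-2 + Q) (G(Q) = (2*Q)*(-2 + Q) = 2*Q*(-2 + Q))
M(H) = 0
N = -58 (N = -2*5 - 2*(-4)*(-2 - 4) = -10 - 2*(-4)*(-6) = -10 - 1*48 = -10 - 48 = -58)
N*M(-5) = -58*0 = 0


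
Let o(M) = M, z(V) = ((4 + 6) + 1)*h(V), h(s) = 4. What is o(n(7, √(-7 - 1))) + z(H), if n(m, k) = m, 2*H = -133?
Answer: 51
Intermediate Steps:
H = -133/2 (H = (½)*(-133) = -133/2 ≈ -66.500)
z(V) = 44 (z(V) = ((4 + 6) + 1)*4 = (10 + 1)*4 = 11*4 = 44)
o(n(7, √(-7 - 1))) + z(H) = 7 + 44 = 51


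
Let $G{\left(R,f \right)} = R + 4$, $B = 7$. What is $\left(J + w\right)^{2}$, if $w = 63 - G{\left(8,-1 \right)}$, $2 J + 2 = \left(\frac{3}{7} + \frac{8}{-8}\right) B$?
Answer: $2304$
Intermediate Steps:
$G{\left(R,f \right)} = 4 + R$
$J = -3$ ($J = -1 + \frac{\left(\frac{3}{7} + \frac{8}{-8}\right) 7}{2} = -1 + \frac{\left(3 \cdot \frac{1}{7} + 8 \left(- \frac{1}{8}\right)\right) 7}{2} = -1 + \frac{\left(\frac{3}{7} - 1\right) 7}{2} = -1 + \frac{\left(- \frac{4}{7}\right) 7}{2} = -1 + \frac{1}{2} \left(-4\right) = -1 - 2 = -3$)
$w = 51$ ($w = 63 - \left(4 + 8\right) = 63 - 12 = 51$)
$\left(J + w\right)^{2} = \left(-3 + 51\right)^{2} = 48^{2} = 2304$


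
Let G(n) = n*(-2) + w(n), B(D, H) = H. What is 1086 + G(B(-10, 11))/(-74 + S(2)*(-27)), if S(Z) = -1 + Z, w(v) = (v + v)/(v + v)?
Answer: 109707/101 ≈ 1086.2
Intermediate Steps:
w(v) = 1 (w(v) = (2*v)/((2*v)) = (2*v)*(1/(2*v)) = 1)
G(n) = 1 - 2*n (G(n) = n*(-2) + 1 = -2*n + 1 = 1 - 2*n)
1086 + G(B(-10, 11))/(-74 + S(2)*(-27)) = 1086 + (1 - 2*11)/(-74 + (-1 + 2)*(-27)) = 1086 + (1 - 22)/(-74 + 1*(-27)) = 1086 - 21/(-74 - 27) = 1086 - 21/(-101) = 1086 - 21*(-1/101) = 1086 + 21/101 = 109707/101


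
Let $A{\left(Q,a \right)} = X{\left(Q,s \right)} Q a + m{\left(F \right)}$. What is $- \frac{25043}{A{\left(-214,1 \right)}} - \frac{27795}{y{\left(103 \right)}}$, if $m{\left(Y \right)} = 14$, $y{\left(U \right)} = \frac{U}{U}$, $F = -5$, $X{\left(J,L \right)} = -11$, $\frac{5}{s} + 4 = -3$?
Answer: $- \frac{65843603}{2368} \approx -27806.0$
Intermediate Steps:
$s = - \frac{5}{7}$ ($s = \frac{5}{-4 - 3} = \frac{5}{-7} = 5 \left(- \frac{1}{7}\right) = - \frac{5}{7} \approx -0.71429$)
$y{\left(U \right)} = 1$
$A{\left(Q,a \right)} = 14 - 11 Q a$ ($A{\left(Q,a \right)} = - 11 Q a + 14 = 14 - 11 Q a$)
$- \frac{25043}{A{\left(-214,1 \right)}} - \frac{27795}{y{\left(103 \right)}} = - \frac{25043}{14 - \left(-2354\right) 1} - \frac{27795}{1} = - \frac{25043}{14 + 2354} - 27795 = - \frac{25043}{2368} - 27795 = - \frac{65843603}{2368}$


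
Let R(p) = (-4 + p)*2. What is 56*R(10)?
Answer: 672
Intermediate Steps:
R(p) = -8 + 2*p
56*R(10) = 56*(-8 + 2*10) = 56*(-8 + 20) = 56*12 = 672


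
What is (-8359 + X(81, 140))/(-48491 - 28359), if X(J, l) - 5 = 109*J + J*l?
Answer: -2363/15370 ≈ -0.15374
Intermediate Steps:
X(J, l) = 5 + 109*J + J*l (X(J, l) = 5 + (109*J + J*l) = 5 + 109*J + J*l)
(-8359 + X(81, 140))/(-48491 - 28359) = (-8359 + (5 + 109*81 + 81*140))/(-48491 - 28359) = (-8359 + (5 + 8829 + 11340))/(-76850) = (-8359 + 20174)*(-1/76850) = 11815*(-1/76850) = -2363/15370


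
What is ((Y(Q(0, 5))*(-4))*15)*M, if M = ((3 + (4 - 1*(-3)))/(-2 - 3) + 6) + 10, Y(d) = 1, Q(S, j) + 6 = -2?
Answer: -840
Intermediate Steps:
Q(S, j) = -8 (Q(S, j) = -6 - 2 = -8)
M = 14 (M = ((3 + (4 + 3))/(-5) + 6) + 10 = ((3 + 7)*(-⅕) + 6) + 10 = (10*(-⅕) + 6) + 10 = (-2 + 6) + 10 = 4 + 10 = 14)
((Y(Q(0, 5))*(-4))*15)*M = ((1*(-4))*15)*14 = -4*15*14 = -60*14 = -840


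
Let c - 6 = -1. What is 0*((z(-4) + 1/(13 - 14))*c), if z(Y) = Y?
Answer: 0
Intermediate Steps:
c = 5 (c = 6 - 1 = 5)
0*((z(-4) + 1/(13 - 14))*c) = 0*((-4 + 1/(13 - 14))*5) = 0*((-4 + 1/(-1))*5) = 0*((-4 - 1)*5) = 0*(-5*5) = 0*(-25) = 0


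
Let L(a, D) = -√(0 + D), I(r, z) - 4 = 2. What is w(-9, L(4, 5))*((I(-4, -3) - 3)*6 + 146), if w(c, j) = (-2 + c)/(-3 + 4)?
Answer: -1804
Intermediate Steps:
I(r, z) = 6 (I(r, z) = 4 + 2 = 6)
L(a, D) = -√D
w(c, j) = -2 + c (w(c, j) = (-2 + c)/1 = (-2 + c)*1 = -2 + c)
w(-9, L(4, 5))*((I(-4, -3) - 3)*6 + 146) = (-2 - 9)*((6 - 3)*6 + 146) = -11*(3*6 + 146) = -11*(18 + 146) = -11*164 = -1804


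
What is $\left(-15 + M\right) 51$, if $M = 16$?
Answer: $51$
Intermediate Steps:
$\left(-15 + M\right) 51 = \left(-15 + 16\right) 51 = 1 \cdot 51 = 51$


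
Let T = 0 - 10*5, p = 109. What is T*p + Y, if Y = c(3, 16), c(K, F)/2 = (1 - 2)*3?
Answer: -5456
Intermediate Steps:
T = -50 (T = 0 - 50 = -50)
c(K, F) = -6 (c(K, F) = 2*((1 - 2)*3) = 2*(-1*3) = 2*(-3) = -6)
Y = -6
T*p + Y = -50*109 - 6 = -5450 - 6 = -5456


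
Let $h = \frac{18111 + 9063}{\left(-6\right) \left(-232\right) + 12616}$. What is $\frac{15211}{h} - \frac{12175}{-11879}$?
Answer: $\frac{180818352943}{23057139} \approx 7842.2$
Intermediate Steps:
$h = \frac{13587}{7004}$ ($h = \frac{27174}{1392 + 12616} = \frac{27174}{14008} = 27174 \cdot \frac{1}{14008} = \frac{13587}{7004} \approx 1.9399$)
$\frac{15211}{h} - \frac{12175}{-11879} = \frac{15211}{\frac{13587}{7004}} - \frac{12175}{-11879} = 15211 \cdot \frac{7004}{13587} - - \frac{12175}{11879} = \frac{15219692}{1941} + \frac{12175}{11879} = \frac{180818352943}{23057139}$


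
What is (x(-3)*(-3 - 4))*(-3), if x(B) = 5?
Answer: 105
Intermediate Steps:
(x(-3)*(-3 - 4))*(-3) = (5*(-3 - 4))*(-3) = (5*(-7))*(-3) = -35*(-3) = 105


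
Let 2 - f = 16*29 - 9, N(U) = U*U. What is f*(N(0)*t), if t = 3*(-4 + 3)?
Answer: 0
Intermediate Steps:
t = -3 (t = 3*(-1) = -3)
N(U) = U²
f = -453 (f = 2 - (16*29 - 9) = 2 - (464 - 9) = 2 - 1*455 = 2 - 455 = -453)
f*(N(0)*t) = -453*0²*(-3) = -0*(-3) = -453*0 = 0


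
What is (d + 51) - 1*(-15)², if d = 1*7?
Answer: -167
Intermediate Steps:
d = 7
(d + 51) - 1*(-15)² = (7 + 51) - 1*(-15)² = 58 - 1*225 = 58 - 225 = -167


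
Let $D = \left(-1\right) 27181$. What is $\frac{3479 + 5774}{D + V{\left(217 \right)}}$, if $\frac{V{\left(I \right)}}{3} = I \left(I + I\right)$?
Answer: $\frac{9253}{255353} \approx 0.036236$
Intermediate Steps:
$D = -27181$
$V{\left(I \right)} = 6 I^{2}$ ($V{\left(I \right)} = 3 I \left(I + I\right) = 3 I 2 I = 3 \cdot 2 I^{2} = 6 I^{2}$)
$\frac{3479 + 5774}{D + V{\left(217 \right)}} = \frac{3479 + 5774}{-27181 + 6 \cdot 217^{2}} = \frac{9253}{-27181 + 6 \cdot 47089} = \frac{9253}{-27181 + 282534} = \frac{9253}{255353}$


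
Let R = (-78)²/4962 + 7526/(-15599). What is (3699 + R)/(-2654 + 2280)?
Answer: -47728073111/4824739502 ≈ -9.8924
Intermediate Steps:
R = 9593384/12900373 (R = 6084*(1/4962) + 7526*(-1/15599) = 1014/827 - 7526/15599 = 9593384/12900373 ≈ 0.74365)
(3699 + R)/(-2654 + 2280) = (3699 + 9593384/12900373)/(-2654 + 2280) = (47728073111/12900373)/(-374) = (47728073111/12900373)*(-1/374) = -47728073111/4824739502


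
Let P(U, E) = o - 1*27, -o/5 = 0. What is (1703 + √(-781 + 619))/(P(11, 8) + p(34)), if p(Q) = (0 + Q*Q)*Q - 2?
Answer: 1703/39275 + 9*I*√2/39275 ≈ 0.043361 + 0.00032407*I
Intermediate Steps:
o = 0 (o = -5*0 = 0)
P(U, E) = -27 (P(U, E) = 0 - 1*27 = 0 - 27 = -27)
p(Q) = -2 + Q³ (p(Q) = (0 + Q²)*Q - 2 = Q²*Q - 2 = Q³ - 2 = -2 + Q³)
(1703 + √(-781 + 619))/(P(11, 8) + p(34)) = (1703 + √(-781 + 619))/(-27 + (-2 + 34³)) = (1703 + √(-162))/(-27 + (-2 + 39304)) = (1703 + 9*I*√2)/(-27 + 39302) = (1703 + 9*I*√2)/39275 = (1703 + 9*I*√2)*(1/39275) = 1703/39275 + 9*I*√2/39275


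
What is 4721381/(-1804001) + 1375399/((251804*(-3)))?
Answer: -6047809035371/1362764003412 ≈ -4.4379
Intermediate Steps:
4721381/(-1804001) + 1375399/((251804*(-3))) = 4721381*(-1/1804001) + 1375399/(-755412) = -4721381/1804001 + 1375399*(-1/755412) = -4721381/1804001 - 1375399/755412 = -6047809035371/1362764003412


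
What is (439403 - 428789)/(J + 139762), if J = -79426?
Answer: 1769/10056 ≈ 0.17591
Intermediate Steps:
(439403 - 428789)/(J + 139762) = (439403 - 428789)/(-79426 + 139762) = 10614/60336 = 10614*(1/60336) = 1769/10056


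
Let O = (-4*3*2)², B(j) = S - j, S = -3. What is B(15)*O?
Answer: -10368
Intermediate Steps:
B(j) = -3 - j
O = 576 (O = (-12*2)² = (-24)² = 576)
B(15)*O = (-3 - 1*15)*576 = (-3 - 15)*576 = -18*576 = -10368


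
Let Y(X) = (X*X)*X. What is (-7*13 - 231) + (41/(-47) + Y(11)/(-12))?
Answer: -244657/564 ≈ -433.79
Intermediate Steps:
Y(X) = X³ (Y(X) = X²*X = X³)
(-7*13 - 231) + (41/(-47) + Y(11)/(-12)) = (-7*13 - 231) + (41/(-47) + 11³/(-12)) = (-91 - 231) + (41*(-1/47) + 1331*(-1/12)) = -322 + (-41/47 - 1331/12) = -322 - 63049/564 = -244657/564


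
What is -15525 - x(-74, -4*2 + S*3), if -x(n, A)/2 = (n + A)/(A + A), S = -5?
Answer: -356978/23 ≈ -15521.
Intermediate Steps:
x(n, A) = -(A + n)/A (x(n, A) = -2*(n + A)/(A + A) = -2*(A + n)/(2*A) = -2*(A + n)*1/(2*A) = -(A + n)/A)
-15525 - x(-74, -4*2 + S*3) = -15525 - (-(-4*2 - 5*3) - 1*(-74))/(-4*2 - 5*3) = -15525 - (-(-8 - 15) + 74)/(-8 - 15) = -15525 - (-1*(-23) + 74)/(-23) = -15525 - (-1)*(23 + 74)/23 = -15525 - (-1)*97/23 = -15525 - 1*(-97/23) = -15525 + 97/23 = -356978/23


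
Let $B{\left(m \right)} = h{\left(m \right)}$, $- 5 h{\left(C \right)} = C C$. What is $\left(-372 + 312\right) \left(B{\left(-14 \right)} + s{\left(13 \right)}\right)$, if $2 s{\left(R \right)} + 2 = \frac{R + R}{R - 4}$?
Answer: $\frac{6976}{3} \approx 2325.3$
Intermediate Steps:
$s{\left(R \right)} = -1 + \frac{R}{-4 + R}$ ($s{\left(R \right)} = -1 + \frac{\left(R + R\right) \frac{1}{R - 4}}{2} = -1 + \frac{2 R \frac{1}{-4 + R}}{2} = -1 + \frac{R}{-4 + R}$)
$h{\left(C \right)} = - \frac{C^{2}}{5}$ ($h{\left(C \right)} = - \frac{C C}{5} = - \frac{C^{2}}{5}$)
$B{\left(m \right)} = - \frac{m^{2}}{5}$
$\left(-372 + 312\right) \left(B{\left(-14 \right)} + s{\left(13 \right)}\right) = \left(-372 + 312\right) \left(- \frac{\left(-14\right)^{2}}{5} + \frac{4}{-4 + 13}\right) = - 60 \left(\left(- \frac{1}{5}\right) 196 + \frac{4}{9}\right) = - 60 \left(- \frac{196}{5} + 4 \cdot \frac{1}{9}\right) = - 60 \left(- \frac{196}{5} + \frac{4}{9}\right) = \left(-60\right) \left(- \frac{1744}{45}\right) = \frac{6976}{3}$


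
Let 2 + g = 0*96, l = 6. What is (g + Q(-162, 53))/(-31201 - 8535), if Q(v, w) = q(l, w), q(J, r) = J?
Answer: -1/9934 ≈ -0.00010066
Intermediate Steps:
g = -2 (g = -2 + 0*96 = -2 + 0 = -2)
Q(v, w) = 6
(g + Q(-162, 53))/(-31201 - 8535) = (-2 + 6)/(-31201 - 8535) = 4/(-39736) = 4*(-1/39736) = -1/9934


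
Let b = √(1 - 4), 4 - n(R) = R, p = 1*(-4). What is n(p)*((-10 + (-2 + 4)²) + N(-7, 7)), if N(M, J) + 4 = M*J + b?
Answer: -472 + 8*I*√3 ≈ -472.0 + 13.856*I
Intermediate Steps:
p = -4
n(R) = 4 - R
b = I*√3 (b = √(-3) = I*√3 ≈ 1.732*I)
N(M, J) = -4 + I*√3 + J*M (N(M, J) = -4 + (M*J + I*√3) = -4 + (J*M + I*√3) = -4 + (I*√3 + J*M) = -4 + I*√3 + J*M)
n(p)*((-10 + (-2 + 4)²) + N(-7, 7)) = (4 - 1*(-4))*((-10 + (-2 + 4)²) + (-4 + I*√3 + 7*(-7))) = (4 + 4)*((-10 + 2²) + (-4 + I*√3 - 49)) = 8*((-10 + 4) + (-53 + I*√3)) = 8*(-6 + (-53 + I*√3)) = 8*(-59 + I*√3) = -472 + 8*I*√3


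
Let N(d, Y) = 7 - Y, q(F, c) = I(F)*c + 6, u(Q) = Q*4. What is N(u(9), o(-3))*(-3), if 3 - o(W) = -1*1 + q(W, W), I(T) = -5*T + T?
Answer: 81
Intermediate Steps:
I(T) = -4*T
u(Q) = 4*Q
q(F, c) = 6 - 4*F*c (q(F, c) = (-4*F)*c + 6 = -4*F*c + 6 = 6 - 4*F*c)
o(W) = -2 + 4*W² (o(W) = 3 - (-1*1 + (6 - 4*W*W)) = 3 - (-1 + (6 - 4*W²)) = 3 - (5 - 4*W²) = 3 + (-5 + 4*W²) = -2 + 4*W²)
N(u(9), o(-3))*(-3) = (7 - (-2 + 4*(-3)²))*(-3) = (7 - (-2 + 4*9))*(-3) = (7 - (-2 + 36))*(-3) = (7 - 1*34)*(-3) = (7 - 34)*(-3) = -27*(-3) = 81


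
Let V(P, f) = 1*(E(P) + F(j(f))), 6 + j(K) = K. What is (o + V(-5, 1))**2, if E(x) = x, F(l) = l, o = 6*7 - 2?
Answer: 900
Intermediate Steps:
o = 40 (o = 42 - 2 = 40)
j(K) = -6 + K
V(P, f) = -6 + P + f (V(P, f) = 1*(P + (-6 + f)) = 1*(-6 + P + f) = -6 + P + f)
(o + V(-5, 1))**2 = (40 + (-6 - 5 + 1))**2 = (40 - 10)**2 = 30**2 = 900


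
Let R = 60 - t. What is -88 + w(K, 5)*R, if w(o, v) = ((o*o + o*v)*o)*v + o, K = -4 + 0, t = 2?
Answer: 4320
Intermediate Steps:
K = -4
w(o, v) = o + o*v*(o**2 + o*v) (w(o, v) = ((o**2 + o*v)*o)*v + o = (o*(o**2 + o*v))*v + o = o*v*(o**2 + o*v) + o = o + o*v*(o**2 + o*v))
R = 58 (R = 60 - 1*2 = 60 - 2 = 58)
-88 + w(K, 5)*R = -88 - 4*(1 - 4*5**2 + 5*(-4)**2)*58 = -88 - 4*(1 - 4*25 + 5*16)*58 = -88 - 4*(1 - 100 + 80)*58 = -88 - 4*(-19)*58 = -88 + 76*58 = -88 + 4408 = 4320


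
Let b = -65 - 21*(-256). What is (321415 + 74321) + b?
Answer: 401047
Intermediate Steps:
b = 5311 (b = -65 + 5376 = 5311)
(321415 + 74321) + b = (321415 + 74321) + 5311 = 395736 + 5311 = 401047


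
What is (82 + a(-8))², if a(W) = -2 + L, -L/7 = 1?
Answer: 5329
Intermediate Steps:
L = -7 (L = -7*1 = -7)
a(W) = -9 (a(W) = -2 - 7 = -9)
(82 + a(-8))² = (82 - 9)² = 73² = 5329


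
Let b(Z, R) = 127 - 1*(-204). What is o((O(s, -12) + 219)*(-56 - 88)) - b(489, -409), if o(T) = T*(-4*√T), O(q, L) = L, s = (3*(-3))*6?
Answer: -331 + 4292352*I*√23 ≈ -331.0 + 2.0585e+7*I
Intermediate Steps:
b(Z, R) = 331 (b(Z, R) = 127 + 204 = 331)
s = -54 (s = -9*6 = -54)
o(T) = -4*T^(3/2)
o((O(s, -12) + 219)*(-56 - 88)) - b(489, -409) = -4*(-56 - 88)^(3/2)*(-12 + 219)^(3/2) - 1*331 = -4*(-1073088*I*√23) - 331 = -(-4292352)*I*√23 - 331 = 4292352*I*√23 - 331 = -331 + 4292352*I*√23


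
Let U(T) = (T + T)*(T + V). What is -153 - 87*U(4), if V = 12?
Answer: -11289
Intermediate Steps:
U(T) = 2*T*(12 + T) (U(T) = (T + T)*(T + 12) = (2*T)*(12 + T) = 2*T*(12 + T))
-153 - 87*U(4) = -153 - 174*4*(12 + 4) = -153 - 174*4*16 = -153 - 87*128 = -153 - 11136 = -11289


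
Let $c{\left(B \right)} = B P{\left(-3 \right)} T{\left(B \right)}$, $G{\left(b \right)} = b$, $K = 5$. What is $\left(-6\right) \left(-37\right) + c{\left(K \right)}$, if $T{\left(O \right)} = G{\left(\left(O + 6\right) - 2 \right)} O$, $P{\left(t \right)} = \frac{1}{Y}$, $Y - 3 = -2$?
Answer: $447$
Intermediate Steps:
$Y = 1$ ($Y = 3 - 2 = 1$)
$P{\left(t \right)} = 1$ ($P{\left(t \right)} = 1^{-1} = 1$)
$T{\left(O \right)} = O \left(4 + O\right)$ ($T{\left(O \right)} = \left(\left(O + 6\right) - 2\right) O = \left(\left(6 + O\right) - 2\right) O = \left(4 + O\right) O = O \left(4 + O\right)$)
$c{\left(B \right)} = B^{2} \left(4 + B\right)$ ($c{\left(B \right)} = B 1 B \left(4 + B\right) = B B \left(4 + B\right) = B^{2} \left(4 + B\right)$)
$\left(-6\right) \left(-37\right) + c{\left(K \right)} = \left(-6\right) \left(-37\right) + 5^{2} \left(4 + 5\right) = 222 + 25 \cdot 9 = 222 + 225 = 447$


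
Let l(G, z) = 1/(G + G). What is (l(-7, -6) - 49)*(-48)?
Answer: 16488/7 ≈ 2355.4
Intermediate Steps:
l(G, z) = 1/(2*G)
(l(-7, -6) - 49)*(-48) = ((½)/(-7) - 49)*(-48) = ((½)*(-⅐) - 49)*(-48) = (-1/14 - 49)*(-48) = -687/14*(-48) = 16488/7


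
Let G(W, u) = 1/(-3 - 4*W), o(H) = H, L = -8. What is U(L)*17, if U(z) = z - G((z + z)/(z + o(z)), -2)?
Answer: -935/7 ≈ -133.57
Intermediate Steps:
U(z) = ⅐ + z (U(z) = z - (-1)/(3 + 4*((z + z)/(z + z))) = z - (-1)/(3 + 4*((2*z)/((2*z)))) = z - (-1)/(3 + 4*((2*z)*(1/(2*z)))) = z - (-1)/(3 + 4*1) = z - (-1)/(3 + 4) = z - (-1)/7 = z - 1*(-⅐) = z + ⅐ = ⅐ + z)
U(L)*17 = (⅐ - 8)*17 = -55/7*17 = -935/7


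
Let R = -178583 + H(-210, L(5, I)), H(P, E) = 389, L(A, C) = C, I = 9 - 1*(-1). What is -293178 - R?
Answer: -114984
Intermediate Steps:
I = 10 (I = 9 + 1 = 10)
R = -178194 (R = -178583 + 389 = -178194)
-293178 - R = -293178 - 1*(-178194) = -293178 + 178194 = -114984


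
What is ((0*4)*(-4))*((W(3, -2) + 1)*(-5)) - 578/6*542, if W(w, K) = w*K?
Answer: -156638/3 ≈ -52213.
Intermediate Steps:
W(w, K) = K*w
((0*4)*(-4))*((W(3, -2) + 1)*(-5)) - 578/6*542 = ((0*4)*(-4))*((-2*3 + 1)*(-5)) - 578/6*542 = (0*(-4))*((-6 + 1)*(-5)) - 578*⅙*542 = 0*(-5*(-5)) - 289/3*542 = 0*25 - 156638/3 = 0 - 156638/3 = -156638/3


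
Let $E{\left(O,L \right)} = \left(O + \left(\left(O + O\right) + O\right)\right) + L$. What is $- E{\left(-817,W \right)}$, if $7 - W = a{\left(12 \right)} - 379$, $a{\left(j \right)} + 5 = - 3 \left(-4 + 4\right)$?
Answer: $2877$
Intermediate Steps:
$a{\left(j \right)} = -5$ ($a{\left(j \right)} = -5 - 3 \left(-4 + 4\right) = -5 - 0 = -5 + 0 = -5$)
$W = 391$ ($W = 7 - \left(-5 - 379\right) = 7 - -384 = 7 + 384 = 391$)
$E{\left(O,L \right)} = L + 4 O$ ($E{\left(O,L \right)} = \left(O + \left(2 O + O\right)\right) + L = \left(O + 3 O\right) + L = 4 O + L = L + 4 O$)
$- E{\left(-817,W \right)} = - (391 + 4 \left(-817\right)) = - (391 - 3268) = \left(-1\right) \left(-2877\right) = 2877$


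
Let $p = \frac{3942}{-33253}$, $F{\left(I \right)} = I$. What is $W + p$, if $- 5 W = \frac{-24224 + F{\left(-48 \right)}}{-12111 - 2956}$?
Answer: $- \frac{1104087386}{2505114755} \approx -0.44073$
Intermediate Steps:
$p = - \frac{3942}{33253}$ ($p = 3942 \left(- \frac{1}{33253}\right) = - \frac{3942}{33253} \approx -0.11855$)
$W = - \frac{24272}{75335}$ ($W = - \frac{\left(-24224 - 48\right) \frac{1}{-12111 - 2956}}{5} = - \frac{\left(-24272\right) \frac{1}{-15067}}{5} = - \frac{\left(-24272\right) \left(- \frac{1}{15067}\right)}{5} = \left(- \frac{1}{5}\right) \frac{24272}{15067} = - \frac{24272}{75335} \approx -0.32219$)
$W + p = - \frac{24272}{75335} - \frac{3942}{33253} = - \frac{1104087386}{2505114755}$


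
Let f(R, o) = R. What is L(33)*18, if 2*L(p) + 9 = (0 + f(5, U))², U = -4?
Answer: 144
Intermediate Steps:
L(p) = 8 (L(p) = -9/2 + (0 + 5)²/2 = -9/2 + (½)*5² = -9/2 + (½)*25 = -9/2 + 25/2 = 8)
L(33)*18 = 8*18 = 144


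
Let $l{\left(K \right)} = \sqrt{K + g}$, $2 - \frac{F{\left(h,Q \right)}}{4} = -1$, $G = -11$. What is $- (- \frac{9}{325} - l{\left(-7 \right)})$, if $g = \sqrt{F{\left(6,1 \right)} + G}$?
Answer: $\frac{9}{325} + i \sqrt{6} \approx 0.027692 + 2.4495 i$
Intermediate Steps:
$F{\left(h,Q \right)} = 12$ ($F{\left(h,Q \right)} = 8 - -4 = 8 + 4 = 12$)
$g = 1$ ($g = \sqrt{12 - 11} = \sqrt{1} = 1$)
$l{\left(K \right)} = \sqrt{1 + K}$ ($l{\left(K \right)} = \sqrt{K + 1} = \sqrt{1 + K}$)
$- (- \frac{9}{325} - l{\left(-7 \right)}) = - (- \frac{9}{325} - \sqrt{1 - 7}) = - (\left(-9\right) \frac{1}{325} - \sqrt{-6}) = - (- \frac{9}{325} - i \sqrt{6}) = \frac{9}{325} + i \sqrt{6}$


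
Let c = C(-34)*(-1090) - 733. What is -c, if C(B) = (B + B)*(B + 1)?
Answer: 2446693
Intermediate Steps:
C(B) = 2*B*(1 + B) (C(B) = (2*B)*(1 + B) = 2*B*(1 + B))
c = -2446693 (c = (2*(-34)*(1 - 34))*(-1090) - 733 = (2*(-34)*(-33))*(-1090) - 733 = 2244*(-1090) - 733 = -2445960 - 733 = -2446693)
-c = -1*(-2446693) = 2446693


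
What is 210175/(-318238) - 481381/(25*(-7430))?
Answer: 28538430107/14778177125 ≈ 1.9311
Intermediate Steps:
210175/(-318238) - 481381/(25*(-7430)) = 210175*(-1/318238) - 481381/(-185750) = -210175/318238 - 481381*(-1/185750) = -210175/318238 + 481381/185750 = 28538430107/14778177125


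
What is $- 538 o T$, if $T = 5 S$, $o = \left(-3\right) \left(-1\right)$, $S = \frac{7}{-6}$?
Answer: $9415$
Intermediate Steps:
$S = - \frac{7}{6}$ ($S = 7 \left(- \frac{1}{6}\right) = - \frac{7}{6} \approx -1.1667$)
$o = 3$
$T = - \frac{35}{6}$ ($T = 5 \left(- \frac{7}{6}\right) = - \frac{35}{6} \approx -5.8333$)
$- 538 o T = - 538 \cdot 3 \left(- \frac{35}{6}\right) = \left(-538\right) \left(- \frac{35}{2}\right) = 9415$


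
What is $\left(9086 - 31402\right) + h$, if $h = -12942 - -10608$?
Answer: $-24650$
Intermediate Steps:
$h = -2334$ ($h = -12942 + 10608 = -2334$)
$\left(9086 - 31402\right) + h = \left(9086 - 31402\right) - 2334 = -22316 - 2334 = -24650$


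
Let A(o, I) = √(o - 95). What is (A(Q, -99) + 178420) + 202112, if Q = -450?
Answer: 380532 + I*√545 ≈ 3.8053e+5 + 23.345*I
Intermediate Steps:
A(o, I) = √(-95 + o)
(A(Q, -99) + 178420) + 202112 = (√(-95 - 450) + 178420) + 202112 = (√(-545) + 178420) + 202112 = (I*√545 + 178420) + 202112 = (178420 + I*√545) + 202112 = 380532 + I*√545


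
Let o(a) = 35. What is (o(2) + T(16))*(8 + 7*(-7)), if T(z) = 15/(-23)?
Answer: -32390/23 ≈ -1408.3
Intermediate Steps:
T(z) = -15/23 (T(z) = 15*(-1/23) = -15/23)
(o(2) + T(16))*(8 + 7*(-7)) = (35 - 15/23)*(8 + 7*(-7)) = 790*(8 - 49)/23 = (790/23)*(-41) = -32390/23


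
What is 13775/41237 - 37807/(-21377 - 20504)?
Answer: 305136862/246720971 ≈ 1.2368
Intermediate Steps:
13775/41237 - 37807/(-21377 - 20504) = 13775*(1/41237) - 37807/(-41881) = 13775/41237 - 37807*(-1/41881) = 13775/41237 + 5401/5983 = 305136862/246720971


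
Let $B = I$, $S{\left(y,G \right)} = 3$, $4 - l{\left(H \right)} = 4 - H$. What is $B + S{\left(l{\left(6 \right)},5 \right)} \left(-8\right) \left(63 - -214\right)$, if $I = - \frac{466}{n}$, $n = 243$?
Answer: $- \frac{1615930}{243} \approx -6649.9$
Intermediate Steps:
$l{\left(H \right)} = H$ ($l{\left(H \right)} = 4 - \left(4 - H\right) = 4 + \left(-4 + H\right) = H$)
$I = - \frac{466}{243} \approx -1.9177$
$B = - \frac{466}{243} \approx -1.9177$
$B + S{\left(l{\left(6 \right)},5 \right)} \left(-8\right) \left(63 - -214\right) = - \frac{466}{243} + 3 \left(-8\right) \left(63 - -214\right) = - \frac{466}{243} - 24 \left(63 + 214\right) = - \frac{466}{243} - 6648 = - \frac{1615930}{243}$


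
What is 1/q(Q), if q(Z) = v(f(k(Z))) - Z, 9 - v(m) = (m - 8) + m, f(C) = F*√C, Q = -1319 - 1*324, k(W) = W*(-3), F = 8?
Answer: 415/373444 + √4929/93361 ≈ 0.0018633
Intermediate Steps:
k(W) = -3*W
Q = -1643 (Q = -1319 - 324 = -1643)
f(C) = 8*√C
v(m) = 17 - 2*m (v(m) = 9 - ((m - 8) + m) = 9 - ((-8 + m) + m) = 9 - (-8 + 2*m) = 9 + (8 - 2*m) = 17 - 2*m)
q(Z) = 17 - Z - 16*√3*√(-Z) (q(Z) = (17 - 16*√(-3*Z)) - Z = (17 - 16*√3*√(-Z)) - Z = 17 - Z - 16*√3*√(-Z))
1/q(Q) = 1/(17 - 1*(-1643) - 16*√3*√(-1*(-1643))) = 1/(17 + 1643 - 16*√3*√1643) = 1/(17 + 1643 - 16*√4929) = 1/(1660 - 16*√4929)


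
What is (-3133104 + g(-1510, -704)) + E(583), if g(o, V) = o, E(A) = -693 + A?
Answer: -3134724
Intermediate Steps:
(-3133104 + g(-1510, -704)) + E(583) = (-3133104 - 1510) + (-693 + 583) = -3134614 - 110 = -3134724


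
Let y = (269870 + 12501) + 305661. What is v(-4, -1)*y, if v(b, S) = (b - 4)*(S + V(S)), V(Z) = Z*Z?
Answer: 0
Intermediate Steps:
V(Z) = Z²
v(b, S) = (-4 + b)*(S + S²) (v(b, S) = (b - 4)*(S + S²) = (-4 + b)*(S + S²))
y = 588032 (y = 282371 + 305661 = 588032)
v(-4, -1)*y = -(-4 - 4 - 4*(-1) - 1*(-4))*588032 = -(-4 - 4 + 4 + 4)*588032 = -1*0*588032 = 0*588032 = 0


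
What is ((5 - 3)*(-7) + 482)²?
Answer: 219024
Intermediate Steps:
((5 - 3)*(-7) + 482)² = (2*(-7) + 482)² = (-14 + 482)² = 468² = 219024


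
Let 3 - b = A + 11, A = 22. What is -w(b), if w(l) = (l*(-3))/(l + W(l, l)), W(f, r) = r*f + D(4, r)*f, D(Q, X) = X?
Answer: -3/59 ≈ -0.050847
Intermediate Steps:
b = -30 (b = 3 - (22 + 11) = 3 - 1*33 = 3 - 33 = -30)
W(f, r) = 2*f*r (W(f, r) = r*f + r*f = f*r + f*r = 2*f*r)
w(l) = -3*l/(l + 2*l**2) (w(l) = (l*(-3))/(l + 2*l*l) = (-3*l)/(l + 2*l**2) = -3*l/(l + 2*l**2))
-w(b) = -(-3)/(1 + 2*(-30)) = -(-3)/(1 - 60) = -(-3)/(-59) = -(-3)*(-1)/59 = -1*3/59 = -3/59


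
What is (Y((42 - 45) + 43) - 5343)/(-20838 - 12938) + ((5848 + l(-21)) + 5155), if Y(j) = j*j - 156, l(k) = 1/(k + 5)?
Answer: 92909779/8444 ≈ 11003.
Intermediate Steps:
l(k) = 1/(5 + k)
Y(j) = -156 + j² (Y(j) = j² - 156 = -156 + j²)
(Y((42 - 45) + 43) - 5343)/(-20838 - 12938) + ((5848 + l(-21)) + 5155) = ((-156 + ((42 - 45) + 43)²) - 5343)/(-20838 - 12938) + ((5848 + 1/(5 - 21)) + 5155) = ((-156 + (-3 + 43)²) - 5343)/(-33776) + ((5848 + 1/(-16)) + 5155) = ((-156 + 40²) - 5343)*(-1/33776) + ((5848 - 1/16) + 5155) = ((-156 + 1600) - 5343)*(-1/33776) + (93567/16 + 5155) = (1444 - 5343)*(-1/33776) + 176047/16 = -3899*(-1/33776) + 176047/16 = 3899/33776 + 176047/16 = 92909779/8444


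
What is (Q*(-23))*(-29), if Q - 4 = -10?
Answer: -4002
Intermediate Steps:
Q = -6 (Q = 4 - 10 = -6)
(Q*(-23))*(-29) = -6*(-23)*(-29) = 138*(-29) = -4002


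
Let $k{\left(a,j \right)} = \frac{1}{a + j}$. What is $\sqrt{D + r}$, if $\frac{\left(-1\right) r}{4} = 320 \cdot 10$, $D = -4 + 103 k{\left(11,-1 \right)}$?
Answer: $\frac{i \sqrt{1279370}}{10} \approx 113.11 i$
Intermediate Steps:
$D = \frac{63}{10}$ ($D = -4 + \frac{103}{11 - 1} = -4 + \frac{103}{10} = \frac{63}{10} \approx 6.3$)
$r = -12800$ ($r = - 4 \cdot 320 \cdot 10 = \left(-4\right) 3200 = -12800$)
$\sqrt{D + r} = \sqrt{\frac{63}{10} - 12800} = \sqrt{- \frac{127937}{10}} = \frac{i \sqrt{1279370}}{10}$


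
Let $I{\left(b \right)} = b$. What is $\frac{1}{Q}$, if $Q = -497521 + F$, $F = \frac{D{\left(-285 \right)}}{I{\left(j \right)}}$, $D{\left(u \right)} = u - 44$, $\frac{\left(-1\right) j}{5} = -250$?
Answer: $- \frac{1250}{621901579} \approx -2.01 \cdot 10^{-6}$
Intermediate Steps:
$j = 1250$ ($j = \left(-5\right) \left(-250\right) = 1250$)
$D{\left(u \right)} = -44 + u$ ($D{\left(u \right)} = u - 44 = -44 + u$)
$F = - \frac{329}{1250}$ ($F = \frac{-44 - 285}{1250} = \left(-329\right) \frac{1}{1250} = - \frac{329}{1250} \approx -0.2632$)
$Q = - \frac{621901579}{1250}$ ($Q = -497521 - \frac{329}{1250} = - \frac{621901579}{1250} \approx -4.9752 \cdot 10^{5}$)
$\frac{1}{Q} = \frac{1}{- \frac{621901579}{1250}} = - \frac{1250}{621901579}$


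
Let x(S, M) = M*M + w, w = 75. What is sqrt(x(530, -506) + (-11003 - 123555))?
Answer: sqrt(121553) ≈ 348.64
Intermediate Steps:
x(S, M) = 75 + M**2 (x(S, M) = M*M + 75 = M**2 + 75 = 75 + M**2)
sqrt(x(530, -506) + (-11003 - 123555)) = sqrt((75 + (-506)**2) + (-11003 - 123555)) = sqrt((75 + 256036) - 134558) = sqrt(256111 - 134558) = sqrt(121553)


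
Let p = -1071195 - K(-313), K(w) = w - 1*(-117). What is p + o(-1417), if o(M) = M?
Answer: -1072416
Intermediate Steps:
K(w) = 117 + w (K(w) = w + 117 = 117 + w)
p = -1070999 (p = -1071195 - (117 - 313) = -1071195 - 1*(-196) = -1071195 + 196 = -1070999)
p + o(-1417) = -1070999 - 1417 = -1072416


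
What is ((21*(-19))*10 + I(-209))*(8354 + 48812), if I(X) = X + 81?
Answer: -235409588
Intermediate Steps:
I(X) = 81 + X
((21*(-19))*10 + I(-209))*(8354 + 48812) = ((21*(-19))*10 + (81 - 209))*(8354 + 48812) = (-399*10 - 128)*57166 = (-3990 - 128)*57166 = -4118*57166 = -235409588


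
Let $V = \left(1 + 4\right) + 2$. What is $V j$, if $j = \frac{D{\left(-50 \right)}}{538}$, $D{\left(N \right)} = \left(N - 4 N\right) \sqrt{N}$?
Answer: $\frac{2625 i \sqrt{2}}{269} \approx 13.8 i$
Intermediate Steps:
$V = 7$ ($V = 5 + 2 = 7$)
$D{\left(N \right)} = - 3 N^{\frac{3}{2}}$ ($D{\left(N \right)} = - 3 N \sqrt{N} = - 3 N^{\frac{3}{2}}$)
$j = \frac{375 i \sqrt{2}}{269}$ ($j = \frac{\left(-3\right) \left(-50\right)^{\frac{3}{2}}}{538} = - 3 \left(- 250 i \sqrt{2}\right) \frac{1}{538} = 750 i \sqrt{2} \cdot \frac{1}{538} = \frac{375 i \sqrt{2}}{269} \approx 1.9715 i$)
$V j = 7 \frac{375 i \sqrt{2}}{269} = \frac{2625 i \sqrt{2}}{269}$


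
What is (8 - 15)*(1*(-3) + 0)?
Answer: 21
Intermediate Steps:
(8 - 15)*(1*(-3) + 0) = -7*(-3 + 0) = -7*(-3) = 21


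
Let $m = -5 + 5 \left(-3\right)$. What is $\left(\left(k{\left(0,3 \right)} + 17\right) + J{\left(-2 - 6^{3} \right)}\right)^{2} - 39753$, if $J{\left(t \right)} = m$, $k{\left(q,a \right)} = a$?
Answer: $-39753$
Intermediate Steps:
$m = -20$ ($m = -5 - 15 = -20$)
$J{\left(t \right)} = -20$
$\left(\left(k{\left(0,3 \right)} + 17\right) + J{\left(-2 - 6^{3} \right)}\right)^{2} - 39753 = \left(\left(3 + 17\right) - 20\right)^{2} - 39753 = \left(20 - 20\right)^{2} - 39753 = 0^{2} - 39753 = 0 - 39753 = -39753$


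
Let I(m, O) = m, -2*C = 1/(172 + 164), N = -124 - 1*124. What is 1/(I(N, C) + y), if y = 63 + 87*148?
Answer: 1/12691 ≈ 7.8796e-5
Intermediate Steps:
y = 12939 (y = 63 + 12876 = 12939)
N = -248 (N = -124 - 124 = -248)
C = -1/672 (C = -1/(2*(172 + 164)) = -½/336 = -½*1/336 = -1/672 ≈ -0.0014881)
1/(I(N, C) + y) = 1/(-248 + 12939) = 1/12691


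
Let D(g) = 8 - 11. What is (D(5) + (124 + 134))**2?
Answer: 65025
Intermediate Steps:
D(g) = -3
(D(5) + (124 + 134))**2 = (-3 + (124 + 134))**2 = (-3 + 258)**2 = 255**2 = 65025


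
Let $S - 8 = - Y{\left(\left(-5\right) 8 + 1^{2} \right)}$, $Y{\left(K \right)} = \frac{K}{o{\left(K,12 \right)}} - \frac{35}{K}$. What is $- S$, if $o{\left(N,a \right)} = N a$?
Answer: $- \frac{365}{52} \approx -7.0192$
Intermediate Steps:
$Y{\left(K \right)} = \frac{1}{12} - \frac{35}{K}$ ($Y{\left(K \right)} = \frac{K}{K 12} - \frac{35}{K} = \frac{K}{12 K} - \frac{35}{K} = K \frac{1}{12 K} - \frac{35}{K} = \frac{1}{12} - \frac{35}{K}$)
$S = \frac{365}{52}$ ($S = 8 - \frac{-420 + \left(\left(-5\right) 8 + 1^{2}\right)}{12 \left(\left(-5\right) 8 + 1^{2}\right)} = 8 - \frac{-420 + \left(-40 + 1\right)}{12 \left(-40 + 1\right)} = 8 - \frac{-420 - 39}{12 \left(-39\right)} = 8 - \frac{1}{12} \left(- \frac{1}{39}\right) \left(-459\right) = 8 - \frac{51}{52} = \frac{365}{52} \approx 7.0192$)
$- S = \left(-1\right) \frac{365}{52} = - \frac{365}{52}$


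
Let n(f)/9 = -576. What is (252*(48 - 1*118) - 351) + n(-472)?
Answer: -23175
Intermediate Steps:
n(f) = -5184 (n(f) = 9*(-576) = -5184)
(252*(48 - 1*118) - 351) + n(-472) = (252*(48 - 1*118) - 351) - 5184 = (252*(48 - 118) - 351) - 5184 = (252*(-70) - 351) - 5184 = (-17640 - 351) - 5184 = -17991 - 5184 = -23175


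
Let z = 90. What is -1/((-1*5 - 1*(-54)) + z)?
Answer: -1/139 ≈ -0.0071942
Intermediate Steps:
-1/((-1*5 - 1*(-54)) + z) = -1/((-1*5 - 1*(-54)) + 90) = -1/((-5 + 54) + 90) = -1/(49 + 90) = -1/139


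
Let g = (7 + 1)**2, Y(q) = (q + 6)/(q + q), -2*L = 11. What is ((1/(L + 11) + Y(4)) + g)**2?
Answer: 8288641/1936 ≈ 4281.3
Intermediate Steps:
L = -11/2 (L = -1/2*11 = -11/2 ≈ -5.5000)
Y(q) = (6 + q)/(2*q) (Y(q) = (6 + q)/((2*q)) = (6 + q)*(1/(2*q)) = (6 + q)/(2*q))
g = 64 (g = 8**2 = 64)
((1/(L + 11) + Y(4)) + g)**2 = ((1/(-11/2 + 11) + (1/2)*(6 + 4)/4) + 64)**2 = ((1/(11/2) + (1/2)*(1/4)*10) + 64)**2 = ((2/11 + 5/4) + 64)**2 = (63/44 + 64)**2 = (2879/44)**2 = 8288641/1936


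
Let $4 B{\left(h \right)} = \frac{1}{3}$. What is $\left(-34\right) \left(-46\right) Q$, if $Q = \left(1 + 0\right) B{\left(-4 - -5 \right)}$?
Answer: $\frac{391}{3} \approx 130.33$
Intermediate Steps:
$B{\left(h \right)} = \frac{1}{12}$ ($B{\left(h \right)} = \frac{1}{4 \cdot 3} = \frac{1}{4} \cdot \frac{1}{3} = \frac{1}{12}$)
$Q = \frac{1}{12}$ ($Q = \left(1 + 0\right) \frac{1}{12} = 1 \cdot \frac{1}{12} = \frac{1}{12} \approx 0.083333$)
$\left(-34\right) \left(-46\right) Q = \left(-34\right) \left(-46\right) \frac{1}{12} = 1564 \cdot \frac{1}{12} = \frac{391}{3}$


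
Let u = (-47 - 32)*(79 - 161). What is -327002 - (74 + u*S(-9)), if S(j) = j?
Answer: -268774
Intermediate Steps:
u = 6478 (u = -79*(-82) = 6478)
-327002 - (74 + u*S(-9)) = -327002 - (74 + 6478*(-9)) = -327002 - (74 - 58302) = -327002 - 1*(-58228) = -327002 + 58228 = -268774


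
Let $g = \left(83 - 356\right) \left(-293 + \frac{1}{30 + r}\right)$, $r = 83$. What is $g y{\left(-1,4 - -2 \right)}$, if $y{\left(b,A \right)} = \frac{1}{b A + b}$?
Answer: $- \frac{1291212}{113} \approx -11427.0$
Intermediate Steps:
$y{\left(b,A \right)} = \frac{1}{b + A b}$ ($y{\left(b,A \right)} = \frac{1}{A b + b} = \frac{1}{b + A b}$)
$g = \frac{9038484}{113}$ ($g = \left(83 - 356\right) \left(-293 + \frac{1}{30 + 83}\right) = - 273 \left(-293 + \frac{1}{113}\right) = \left(-273\right) \left(- \frac{33108}{113}\right) = \frac{9038484}{113} \approx 79987.0$)
$g y{\left(-1,4 - -2 \right)} = \frac{9038484 \frac{1}{\left(-1\right) \left(1 + \left(4 - -2\right)\right)}}{113} = \frac{9038484 \left(- \frac{1}{1 + \left(4 + 2\right)}\right)}{113} = \frac{9038484 \left(- \frac{1}{1 + 6}\right)}{113} = \frac{9038484 \left(- \frac{1}{7}\right)}{113} = \frac{9038484 \left(\left(-1\right) \frac{1}{7}\right)}{113} = \frac{9038484}{113} \left(- \frac{1}{7}\right) = - \frac{1291212}{113}$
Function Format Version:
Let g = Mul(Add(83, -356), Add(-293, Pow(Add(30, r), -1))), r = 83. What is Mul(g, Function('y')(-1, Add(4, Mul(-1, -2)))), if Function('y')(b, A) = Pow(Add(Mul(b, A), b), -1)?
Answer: Rational(-1291212, 113) ≈ -11427.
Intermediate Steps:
Function('y')(b, A) = Pow(Add(b, Mul(A, b)), -1) (Function('y')(b, A) = Pow(Add(Mul(A, b), b), -1) = Pow(Add(b, Mul(A, b)), -1))
g = Rational(9038484, 113) (g = Mul(Add(83, -356), Add(-293, Pow(Add(30, 83), -1))) = Mul(-273, Add(-293, Pow(113, -1))) = Mul(-273, Add(-293, Rational(1, 113))) = Mul(-273, Rational(-33108, 113)) = Rational(9038484, 113) ≈ 79987.)
Mul(g, Function('y')(-1, Add(4, Mul(-1, -2)))) = Mul(Rational(9038484, 113), Mul(Pow(-1, -1), Pow(Add(1, Add(4, Mul(-1, -2))), -1))) = Mul(Rational(9038484, 113), Mul(-1, Pow(Add(1, Add(4, 2)), -1))) = Mul(Rational(9038484, 113), Mul(-1, Pow(Add(1, 6), -1))) = Mul(Rational(9038484, 113), Mul(-1, Pow(7, -1))) = Mul(Rational(9038484, 113), Mul(-1, Rational(1, 7))) = Mul(Rational(9038484, 113), Rational(-1, 7)) = Rational(-1291212, 113)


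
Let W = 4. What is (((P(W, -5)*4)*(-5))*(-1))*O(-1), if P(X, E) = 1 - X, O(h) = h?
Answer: 60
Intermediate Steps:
(((P(W, -5)*4)*(-5))*(-1))*O(-1) = ((((1 - 1*4)*4)*(-5))*(-1))*(-1) = ((((1 - 4)*4)*(-5))*(-1))*(-1) = ((-3*4*(-5))*(-1))*(-1) = (-12*(-5)*(-1))*(-1) = (60*(-1))*(-1) = -60*(-1) = 60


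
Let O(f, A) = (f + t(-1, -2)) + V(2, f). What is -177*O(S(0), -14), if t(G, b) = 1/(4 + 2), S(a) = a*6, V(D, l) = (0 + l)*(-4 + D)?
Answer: -59/2 ≈ -29.500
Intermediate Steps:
V(D, l) = l*(-4 + D)
S(a) = 6*a
t(G, b) = ⅙ (t(G, b) = 1/6 = ⅙)
O(f, A) = ⅙ - f (O(f, A) = (f + ⅙) + f*(-4 + 2) = (⅙ + f) + f*(-2) = (⅙ + f) - 2*f = ⅙ - f)
-177*O(S(0), -14) = -177*(⅙ - 6*0) = -177*(⅙ - 1*0) = -177*(⅙ + 0) = -177*⅙ = -59/2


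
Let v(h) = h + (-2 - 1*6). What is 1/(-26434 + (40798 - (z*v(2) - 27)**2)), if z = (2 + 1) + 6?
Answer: 1/7803 ≈ 0.00012816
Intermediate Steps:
z = 9 (z = 3 + 6 = 9)
v(h) = -8 + h (v(h) = h + (-2 - 6) = h - 8 = -8 + h)
1/(-26434 + (40798 - (z*v(2) - 27)**2)) = 1/(-26434 + (40798 - (9*(-8 + 2) - 27)**2)) = 1/(-26434 + (40798 - (9*(-6) - 27)**2)) = 1/(-26434 + (40798 - (-54 - 27)**2)) = 1/(-26434 + (40798 - 1*(-81)**2)) = 1/(-26434 + (40798 - 1*6561)) = 1/(-26434 + (40798 - 6561)) = 1/(-26434 + 34237) = 1/7803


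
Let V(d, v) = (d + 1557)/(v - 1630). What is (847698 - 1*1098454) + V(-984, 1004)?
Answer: -156973829/626 ≈ -2.5076e+5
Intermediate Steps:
V(d, v) = (1557 + d)/(-1630 + v)
(847698 - 1*1098454) + V(-984, 1004) = (847698 - 1*1098454) + (1557 - 984)/(-1630 + 1004) = (847698 - 1098454) + 573/(-626) = -250756 - 1/626*573 = -250756 - 573/626 = -156973829/626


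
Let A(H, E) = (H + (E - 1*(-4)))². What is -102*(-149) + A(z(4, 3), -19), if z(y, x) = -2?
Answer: 15487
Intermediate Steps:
A(H, E) = (4 + E + H)² (A(H, E) = (H + (E + 4))² = (H + (4 + E))² = (4 + E + H)²)
-102*(-149) + A(z(4, 3), -19) = -102*(-149) + (4 - 19 - 2)² = 15198 + (-17)² = 15198 + 289 = 15487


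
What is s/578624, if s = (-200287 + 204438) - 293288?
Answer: -289137/578624 ≈ -0.49970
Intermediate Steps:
s = -289137 (s = 4151 - 293288 = -289137)
s/578624 = -289137/578624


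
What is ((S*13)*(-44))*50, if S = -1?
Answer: 28600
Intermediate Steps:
((S*13)*(-44))*50 = (-1*13*(-44))*50 = -13*(-44)*50 = 572*50 = 28600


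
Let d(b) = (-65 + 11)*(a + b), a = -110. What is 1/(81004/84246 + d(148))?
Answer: -42123/86395894 ≈ -0.00048756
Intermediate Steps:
d(b) = 5940 - 54*b (d(b) = (-65 + 11)*(-110 + b) = -54*(-110 + b) = 5940 - 54*b)
1/(81004/84246 + d(148)) = 1/(81004/84246 + (5940 - 54*148)) = 1/(81004*(1/84246) + (5940 - 7992)) = 1/(40502/42123 - 2052) = 1/(-86395894/42123) = -42123/86395894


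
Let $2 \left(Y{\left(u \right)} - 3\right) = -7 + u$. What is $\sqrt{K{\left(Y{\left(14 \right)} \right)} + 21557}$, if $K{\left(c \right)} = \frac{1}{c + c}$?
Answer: $\frac{3 \sqrt{404794}}{13} \approx 146.82$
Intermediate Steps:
$Y{\left(u \right)} = - \frac{1}{2} + \frac{u}{2}$ ($Y{\left(u \right)} = 3 + \frac{-7 + u}{2} = 3 + \left(- \frac{7}{2} + \frac{u}{2}\right) = - \frac{1}{2} + \frac{u}{2}$)
$K{\left(c \right)} = \frac{1}{2 c}$
$\sqrt{K{\left(Y{\left(14 \right)} \right)} + 21557} = \sqrt{\frac{1}{2 \left(- \frac{1}{2} + \frac{1}{2} \cdot 14\right)} + 21557} = \sqrt{\frac{1}{2 \left(- \frac{1}{2} + 7\right)} + 21557} = \sqrt{\frac{1}{2 \cdot \frac{13}{2}} + 21557} = \sqrt{\frac{1}{2} \cdot \frac{2}{13} + 21557} = \sqrt{\frac{1}{13} + 21557} = \sqrt{\frac{280242}{13}} = \frac{3 \sqrt{404794}}{13}$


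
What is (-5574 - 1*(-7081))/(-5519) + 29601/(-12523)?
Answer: -182240080/69114437 ≈ -2.6368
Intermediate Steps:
(-5574 - 1*(-7081))/(-5519) + 29601/(-12523) = (-5574 + 7081)*(-1/5519) + 29601*(-1/12523) = 1507*(-1/5519) - 29601/12523 = -1507/5519 - 29601/12523 = -182240080/69114437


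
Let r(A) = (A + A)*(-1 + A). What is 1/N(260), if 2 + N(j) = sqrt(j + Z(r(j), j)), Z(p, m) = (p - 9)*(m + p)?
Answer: 1/9086252498 + 25*sqrt(7269002)/9086252498 ≈ 7.4182e-6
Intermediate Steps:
r(A) = 2*A*(-1 + A) (r(A) = (2*A)*(-1 + A) = 2*A*(-1 + A))
Z(p, m) = (-9 + p)*(m + p)
N(j) = -2 + sqrt(-8*j - 18*j*(-1 + j) + 2*j**2*(-1 + j) + 4*j**2*(-1 + j)**2) (N(j) = -2 + sqrt(j + ((2*j*(-1 + j))**2 - 9*j - 18*j*(-1 + j) + j*(2*j*(-1 + j)))) = -2 + sqrt(j + (4*j**2*(-1 + j)**2 - 9*j - 18*j*(-1 + j) + 2*j**2*(-1 + j))) = -2 + sqrt(j + (-9*j - 18*j*(-1 + j) + 2*j**2*(-1 + j) + 4*j**2*(-1 + j)**2)) = -2 + sqrt(-8*j - 18*j*(-1 + j) + 2*j**2*(-1 + j) + 4*j**2*(-1 + j)**2))
1/N(260) = 1/(-2 + sqrt(2)*sqrt(260*(5 - 8*260 - 3*260**2 + 2*260**3))) = 1/(-2 + sqrt(2)*sqrt(260*(5 - 2080 - 3*67600 + 2*17576000))) = 1/(-2 + sqrt(2)*sqrt(260*(5 - 2080 - 202800 + 35152000))) = 1/(-2 + sqrt(2)*sqrt(260*34947125)) = 1/(-2 + sqrt(2)*sqrt(9086252500)) = 1/(-2 + sqrt(2)*(50*sqrt(3634501))) = 1/(-2 + 50*sqrt(7269002))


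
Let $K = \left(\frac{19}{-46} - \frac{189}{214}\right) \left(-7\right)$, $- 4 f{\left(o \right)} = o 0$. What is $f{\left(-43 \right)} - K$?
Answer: $- \frac{22330}{2461} \approx -9.0735$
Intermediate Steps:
$f{\left(o \right)} = 0$ ($f{\left(o \right)} = - \frac{o 0}{4} = \left(- \frac{1}{4}\right) 0 = 0$)
$K = \frac{22330}{2461}$ ($K = \left(19 \left(- \frac{1}{46}\right) - \frac{189}{214}\right) \left(-7\right) = \left(- \frac{19}{46} - \frac{189}{214}\right) \left(-7\right) = \left(- \frac{3190}{2461}\right) \left(-7\right) = \frac{22330}{2461} \approx 9.0735$)
$f{\left(-43 \right)} - K = 0 - \frac{22330}{2461} = - \frac{22330}{2461}$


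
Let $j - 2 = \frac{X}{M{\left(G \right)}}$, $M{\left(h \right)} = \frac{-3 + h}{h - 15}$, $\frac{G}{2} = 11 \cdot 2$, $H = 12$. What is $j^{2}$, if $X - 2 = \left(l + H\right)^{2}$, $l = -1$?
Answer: $7921$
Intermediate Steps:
$G = 44$ ($G = 2 \cdot 11 \cdot 2 = 2 \cdot 22 = 44$)
$M{\left(h \right)} = \frac{-3 + h}{-15 + h}$
$X = 123$ ($X = 2 + \left(-1 + 12\right)^{2} = 2 + 11^{2} = 2 + 121 = 123$)
$j = 89$ ($j = 2 + \frac{123}{\frac{1}{-15 + 44} \left(-3 + 44\right)} = 2 + \frac{123}{\frac{1}{29} \cdot 41} = 2 + \frac{123}{\frac{41}{29}} = 2 + 123 \cdot \frac{29}{41} = 2 + 87 = 89$)
$j^{2} = 89^{2} = 7921$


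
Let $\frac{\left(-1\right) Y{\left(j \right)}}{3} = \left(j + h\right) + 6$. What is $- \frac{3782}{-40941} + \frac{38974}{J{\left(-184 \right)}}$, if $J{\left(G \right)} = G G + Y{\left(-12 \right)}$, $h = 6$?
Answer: $\frac{861838963}{693049248} \approx 1.2435$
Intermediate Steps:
$Y{\left(j \right)} = -36 - 3 j$ ($Y{\left(j \right)} = - 3 \left(\left(j + 6\right) + 6\right) = - 3 \left(\left(6 + j\right) + 6\right) = - 3 \left(12 + j\right) = -36 - 3 j$)
$J{\left(G \right)} = G^{2}$ ($J{\left(G \right)} = G G - 0 = G^{2} + \left(-36 + 36\right) = G^{2} + 0 = G^{2}$)
$- \frac{3782}{-40941} + \frac{38974}{J{\left(-184 \right)}} = - \frac{3782}{-40941} + \frac{38974}{\left(-184\right)^{2}} = \left(-3782\right) \left(- \frac{1}{40941}\right) + \frac{38974}{33856} = \frac{3782}{40941} + 38974 \cdot \frac{1}{33856} = \frac{3782}{40941} + \frac{19487}{16928} = \frac{861838963}{693049248}$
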